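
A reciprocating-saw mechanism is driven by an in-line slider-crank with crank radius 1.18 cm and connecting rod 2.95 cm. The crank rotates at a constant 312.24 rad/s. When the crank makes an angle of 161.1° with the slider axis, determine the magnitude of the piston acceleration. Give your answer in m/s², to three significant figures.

ω = 312.2 rad/s
x(θ) = r cosθ + √(L² − r² sin²θ); with ω constant, a = ω²·d²x/dθ².
d²x/dθ² = −r cosθ − r²(cos2θ)/√u − r⁴ sin²2θ/(4u^{3/2}),  u = L² − r² sin²θ = 0.000855641 m².
Substituting r = 0.0118 m, L = 0.0295 m, θ = 161.1°: d²x/dθ² = +0.0073298 m.
a = ω²·d²x/dθ² = (312.2)²·(+0.0073298) = +714.61 m/s²;  |a| = 714.61 m/s².

715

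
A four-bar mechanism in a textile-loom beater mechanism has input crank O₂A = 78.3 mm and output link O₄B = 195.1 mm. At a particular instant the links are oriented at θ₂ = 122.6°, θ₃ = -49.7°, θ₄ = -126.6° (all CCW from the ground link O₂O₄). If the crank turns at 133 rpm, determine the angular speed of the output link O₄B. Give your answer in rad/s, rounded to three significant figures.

0.769

ω₂ = 13.93 rad/s (from 133 rpm).
Differentiating the loop-closure r₂e^{iθ₂}+r₃e^{iθ₃}=r₁+r₄e^{iθ₄} gives r₂ω₂e^{iθ₂}+r₃ω₃e^{iθ₃}=r₄ω₄e^{iθ₄}.
Eliminating the other unknown: ω₄ = r₂ω₂ sin(θ₂−θ₃) / [r₄ sin(θ₄−θ₃)].
Numerator sine = +0.13399; denominator sine = -0.97398.
Result = 0.0783·13.93·(+0.13399) / (0.1951·(-0.97398)) = -0.76895 rad/s; magnitude 0.76895 rad/s.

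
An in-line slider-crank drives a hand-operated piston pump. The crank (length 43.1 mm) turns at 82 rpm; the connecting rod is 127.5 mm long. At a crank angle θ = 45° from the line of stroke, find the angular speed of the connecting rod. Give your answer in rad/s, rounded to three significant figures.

ω = 8.587 rad/s (converted from 82 rpm).
The rod makes angle φ with the slider axis where L sinφ = r sinθ; differentiating, L cosφ·φ̇ = r ω cosθ.
L cosφ = √(L² − r² sin²θ) = 0.1238 m.
|ω_rod| = r ω |cosθ| / √(L² − r² sin²θ) = 0.0431·8.587·0.70711/0.1238 = 2.1138 rad/s.

2.11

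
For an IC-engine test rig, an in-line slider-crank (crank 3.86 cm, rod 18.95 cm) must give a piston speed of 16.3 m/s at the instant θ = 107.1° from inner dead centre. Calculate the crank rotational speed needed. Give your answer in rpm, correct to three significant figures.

4490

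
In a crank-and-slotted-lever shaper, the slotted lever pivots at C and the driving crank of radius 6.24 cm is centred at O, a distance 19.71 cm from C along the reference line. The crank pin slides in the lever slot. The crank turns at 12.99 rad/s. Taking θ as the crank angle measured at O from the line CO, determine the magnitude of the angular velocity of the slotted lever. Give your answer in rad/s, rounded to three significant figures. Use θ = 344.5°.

ω = 12.99 rad/s
Crank pin A relative to C: A = (d + r cosθ, r sinθ); lever angle φ = atan2(r sinθ, d + r cosθ).
Differentiating tanφ: φ̇ = rω(d cosθ + r)/(d² + r² + 2dr cosθ).
d² + r² + 2dr cosθ = |CA|² = 0.0664456 m²;  d cosθ + r = +0.25233 m.
|ω_lever| = |0.0624·12.99·+0.25233| / 0.0664456 = 3.0782 rad/s.

3.08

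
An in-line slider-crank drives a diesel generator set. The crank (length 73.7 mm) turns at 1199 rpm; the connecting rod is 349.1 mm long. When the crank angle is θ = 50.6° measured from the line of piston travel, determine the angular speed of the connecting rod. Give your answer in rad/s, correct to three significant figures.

ω = 125.6 rad/s (converted from 1199 rpm).
The rod makes angle φ with the slider axis where L sinφ = r sinθ; differentiating, L cosφ·φ̇ = r ω cosθ.
L cosφ = √(L² − r² sin²θ) = 0.34442 m.
|ω_rod| = r ω |cosθ| / √(L² − r² sin²θ) = 0.0737·125.6·0.63473/0.34442 = 17.053 rad/s.

17.1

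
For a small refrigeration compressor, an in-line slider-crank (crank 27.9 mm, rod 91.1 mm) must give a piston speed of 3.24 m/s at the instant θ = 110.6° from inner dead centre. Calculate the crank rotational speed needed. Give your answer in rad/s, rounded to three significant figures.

140

For an in-line slider-crank, |v_piston| = rω|sinθ|·[1 + r cosθ/√(L² − r² sin²θ)].
With r = 0.0279 m, L = 0.0911 m, θ = 110.6°: the bracketed kinematic factor |dx/dθ| = 0.023179 m.
ω = v/|dx/dθ| = 3.24/0.023179 = 139.78 rad/s.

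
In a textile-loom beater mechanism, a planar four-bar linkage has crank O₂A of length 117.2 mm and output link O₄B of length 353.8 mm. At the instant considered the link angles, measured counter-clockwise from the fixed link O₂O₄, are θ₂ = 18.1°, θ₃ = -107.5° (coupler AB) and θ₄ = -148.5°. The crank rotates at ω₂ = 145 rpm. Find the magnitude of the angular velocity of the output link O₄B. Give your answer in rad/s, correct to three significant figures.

ω₂ = 15.18 rad/s (from 145 rpm).
Differentiating the loop-closure r₂e^{iθ₂}+r₃e^{iθ₃}=r₁+r₄e^{iθ₄} gives r₂ω₂e^{iθ₂}+r₃ω₃e^{iθ₃}=r₄ω₄e^{iθ₄}.
Eliminating the other unknown: ω₄ = r₂ω₂ sin(θ₂−θ₃) / [r₄ sin(θ₄−θ₃)].
Numerator sine = +0.81310; denominator sine = -0.65606.
Result = 0.1172·15.18·(+0.81310) / (0.3538·(-0.65606)) = -6.234 rad/s; magnitude 6.234 rad/s.

6.23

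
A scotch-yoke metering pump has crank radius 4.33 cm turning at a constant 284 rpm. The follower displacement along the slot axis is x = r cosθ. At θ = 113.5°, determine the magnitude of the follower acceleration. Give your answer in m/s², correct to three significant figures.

ω = 29.74 rad/s (from 284 rpm).
x = r cosθ ⇒ ẍ = −rω² cosθ (ω constant).
|a| = rω²|cosθ| = 0.0433·(29.74)²·|cos 113.5°| = 15.271 m/s².

15.3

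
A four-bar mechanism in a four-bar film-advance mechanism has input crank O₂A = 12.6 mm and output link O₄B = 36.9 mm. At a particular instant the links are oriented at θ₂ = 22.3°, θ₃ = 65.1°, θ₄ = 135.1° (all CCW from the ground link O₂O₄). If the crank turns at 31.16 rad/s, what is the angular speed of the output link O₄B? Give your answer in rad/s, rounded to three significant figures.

ω₂ = 31.16 rad/s
Differentiating the loop-closure r₂e^{iθ₂}+r₃e^{iθ₃}=r₁+r₄e^{iθ₄} gives r₂ω₂e^{iθ₂}+r₃ω₃e^{iθ₃}=r₄ω₄e^{iθ₄}.
Eliminating the other unknown: ω₄ = r₂ω₂ sin(θ₂−θ₃) / [r₄ sin(θ₄−θ₃)].
Numerator sine = -0.67944; denominator sine = +0.93969.
Result = 0.0126·31.16·(-0.67944) / (0.0369·(+0.93969)) = -7.6932 rad/s; magnitude 7.6932 rad/s.

7.69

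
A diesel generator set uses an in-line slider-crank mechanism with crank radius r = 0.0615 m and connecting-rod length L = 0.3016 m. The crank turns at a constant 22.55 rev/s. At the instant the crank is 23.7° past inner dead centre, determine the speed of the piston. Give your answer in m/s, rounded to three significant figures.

ω = 2π·22.5 = 141.7 rad/s
For an in-line slider-crank, x = r cosθ + √(L² − r² sin²θ), so v = −rω sinθ·[1 + r cosθ/√(L² − r² sin²θ)].
With r = 0.0615 m, L = 0.3016 m, θ = 23.7°: √(L² − r² sin²θ) = 0.30059 m.
v = −0.0615·141.7·0.40195·[1 + 0.0615·0.91566/0.30059] = -4.1586 m/s.
|v| = 4.1586 m/s.

4.16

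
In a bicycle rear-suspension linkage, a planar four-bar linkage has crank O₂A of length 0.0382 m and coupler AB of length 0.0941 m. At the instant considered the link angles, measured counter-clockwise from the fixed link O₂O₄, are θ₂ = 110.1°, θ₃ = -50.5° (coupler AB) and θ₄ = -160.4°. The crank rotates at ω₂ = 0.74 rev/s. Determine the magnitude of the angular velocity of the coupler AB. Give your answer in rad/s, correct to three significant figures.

2.01

ω₂ = 4.65 rad/s (from 0.74 rev/s).
Differentiating the loop-closure r₂e^{iθ₂}+r₃e^{iθ₃}=r₁+r₄e^{iθ₄} gives r₂ω₂e^{iθ₂}+r₃ω₃e^{iθ₃}=r₄ω₄e^{iθ₄}.
Eliminating the other unknown: ω₃ = r₂ω₂ sin(θ₄−θ₂) / [r₃ sin(θ₃−θ₄)].
Numerator sine = +0.99996; denominator sine = +0.94029.
Result = 0.0382·4.65·(+0.99996) / (0.0941·(+0.94029)) = +2.0073 rad/s; magnitude 2.0073 rad/s.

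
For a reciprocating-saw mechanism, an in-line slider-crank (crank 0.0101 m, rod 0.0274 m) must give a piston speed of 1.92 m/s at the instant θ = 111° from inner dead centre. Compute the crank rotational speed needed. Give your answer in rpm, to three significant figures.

For an in-line slider-crank, |v_piston| = rω|sinθ|·[1 + r cosθ/√(L² − r² sin²θ)].
With r = 0.0101 m, L = 0.0274 m, θ = 111°: the bracketed kinematic factor |dx/dθ| = 0.0081026 m.
ω = v/|dx/dθ| = 1.92/0.0081026 = 236.96 rad/s.
N = 60ω/(2π) = 2262.8 rpm.

2260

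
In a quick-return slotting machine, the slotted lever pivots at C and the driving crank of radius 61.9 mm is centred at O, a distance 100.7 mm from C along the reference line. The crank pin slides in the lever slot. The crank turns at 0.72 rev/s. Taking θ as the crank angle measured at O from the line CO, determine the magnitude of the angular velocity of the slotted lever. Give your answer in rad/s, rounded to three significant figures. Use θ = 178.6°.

7.19

ω = 4.524 rad/s (from 0.72 rev/s).
Crank pin A relative to C: A = (d + r cosθ, r sinθ); lever angle φ = atan2(r sinθ, d + r cosθ).
Differentiating tanφ: φ̇ = rω(d cosθ + r)/(d² + r² + 2dr cosθ).
d² + r² + 2dr cosθ = |CA|² = 0.00150916 m²;  d cosθ + r = -0.03877 m.
|ω_lever| = |0.0619·4.524·-0.03877| / 0.00150916 = 7.1939 rad/s.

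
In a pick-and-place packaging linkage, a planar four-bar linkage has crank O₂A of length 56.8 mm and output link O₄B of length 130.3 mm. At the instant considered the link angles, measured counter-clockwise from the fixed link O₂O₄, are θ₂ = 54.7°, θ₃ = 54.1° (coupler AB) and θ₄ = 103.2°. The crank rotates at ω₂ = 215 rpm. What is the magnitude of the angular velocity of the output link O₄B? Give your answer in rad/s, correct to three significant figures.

0.136

ω₂ = 22.51 rad/s (from 215 rpm).
Differentiating the loop-closure r₂e^{iθ₂}+r₃e^{iθ₃}=r₁+r₄e^{iθ₄} gives r₂ω₂e^{iθ₂}+r₃ω₃e^{iθ₃}=r₄ω₄e^{iθ₄}.
Eliminating the other unknown: ω₄ = r₂ω₂ sin(θ₂−θ₃) / [r₄ sin(θ₄−θ₃)].
Numerator sine = +0.01047; denominator sine = +0.75585.
Result = 0.0568·22.51·(+0.01047) / (0.1303·(+0.75585)) = +0.13597 rad/s; magnitude 0.13597 rad/s.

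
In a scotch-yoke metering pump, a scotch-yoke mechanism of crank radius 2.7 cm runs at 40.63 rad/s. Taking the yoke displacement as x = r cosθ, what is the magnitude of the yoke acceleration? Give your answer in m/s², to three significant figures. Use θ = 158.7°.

ω = 40.63 rad/s
x = r cosθ ⇒ ẍ = −rω² cosθ (ω constant).
|a| = rω²|cosθ| = 0.027·(40.63)²·|cos 158.7°| = 41.527 m/s².

41.5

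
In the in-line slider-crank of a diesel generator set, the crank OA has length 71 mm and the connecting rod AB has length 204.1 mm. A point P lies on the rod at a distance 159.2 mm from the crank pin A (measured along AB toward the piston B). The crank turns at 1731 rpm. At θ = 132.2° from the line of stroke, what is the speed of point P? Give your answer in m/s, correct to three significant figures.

7.97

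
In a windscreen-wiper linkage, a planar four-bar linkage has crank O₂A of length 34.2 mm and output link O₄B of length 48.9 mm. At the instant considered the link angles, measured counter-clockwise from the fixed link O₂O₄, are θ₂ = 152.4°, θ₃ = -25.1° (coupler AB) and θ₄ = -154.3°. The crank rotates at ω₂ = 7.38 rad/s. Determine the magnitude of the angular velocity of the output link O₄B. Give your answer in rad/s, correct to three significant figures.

0.291

ω₂ = 7.38 rad/s
Differentiating the loop-closure r₂e^{iθ₂}+r₃e^{iθ₃}=r₁+r₄e^{iθ₄} gives r₂ω₂e^{iθ₂}+r₃ω₃e^{iθ₃}=r₄ω₄e^{iθ₄}.
Eliminating the other unknown: ω₄ = r₂ω₂ sin(θ₂−θ₃) / [r₄ sin(θ₄−θ₃)].
Numerator sine = +0.04362; denominator sine = -0.77494.
Result = 0.0342·7.38·(+0.04362) / (0.0489·(-0.77494)) = -0.29052 rad/s; magnitude 0.29052 rad/s.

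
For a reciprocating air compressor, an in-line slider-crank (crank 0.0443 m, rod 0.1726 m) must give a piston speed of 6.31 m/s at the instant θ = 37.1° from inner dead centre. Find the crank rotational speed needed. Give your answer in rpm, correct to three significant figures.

1870

For an in-line slider-crank, |v_piston| = rω|sinθ|·[1 + r cosθ/√(L² − r² sin²θ)].
With r = 0.0443 m, L = 0.1726 m, θ = 37.1°: the bracketed kinematic factor |dx/dθ| = 0.032259 m.
ω = v/|dx/dθ| = 6.31/0.032259 = 195.6 rad/s.
N = 60ω/(2π) = 1867.9 rpm.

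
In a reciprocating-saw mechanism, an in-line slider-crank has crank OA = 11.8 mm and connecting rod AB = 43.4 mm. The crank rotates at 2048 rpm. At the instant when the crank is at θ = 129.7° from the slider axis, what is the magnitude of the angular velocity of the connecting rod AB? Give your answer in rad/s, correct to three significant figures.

ω = 214.5 rad/s (converted from 2048 rpm).
The rod makes angle φ with the slider axis where L sinφ = r sinθ; differentiating, L cosφ·φ̇ = r ω cosθ.
L cosφ = √(L² − r² sin²θ) = 0.04244 m.
|ω_rod| = r ω |cosθ| / √(L² − r² sin²θ) = 0.0118·214.5·0.63877/0.04244 = 38.09 rad/s.

38.1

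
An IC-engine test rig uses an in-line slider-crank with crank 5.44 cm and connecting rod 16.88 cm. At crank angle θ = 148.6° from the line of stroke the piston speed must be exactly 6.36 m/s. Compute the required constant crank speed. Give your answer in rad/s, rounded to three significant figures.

311

For an in-line slider-crank, |v_piston| = rω|sinθ|·[1 + r cosθ/√(L² − r² sin²θ)].
With r = 0.0544 m, L = 0.1688 m, θ = 148.6°: the bracketed kinematic factor |dx/dθ| = 0.020434 m.
ω = v/|dx/dθ| = 6.36/0.020434 = 311.24 rad/s.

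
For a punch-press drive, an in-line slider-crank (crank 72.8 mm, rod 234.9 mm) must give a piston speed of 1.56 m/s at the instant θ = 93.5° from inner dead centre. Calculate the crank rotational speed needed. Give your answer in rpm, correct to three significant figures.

209

For an in-line slider-crank, |v_piston| = rω|sinθ|·[1 + r cosθ/√(L² − r² sin²θ)].
With r = 0.0728 m, L = 0.2349 m, θ = 93.5°: the bracketed kinematic factor |dx/dθ| = 0.071218 m.
ω = v/|dx/dθ| = 1.56/0.071218 = 21.904 rad/s.
N = 60ω/(2π) = 209.17 rpm.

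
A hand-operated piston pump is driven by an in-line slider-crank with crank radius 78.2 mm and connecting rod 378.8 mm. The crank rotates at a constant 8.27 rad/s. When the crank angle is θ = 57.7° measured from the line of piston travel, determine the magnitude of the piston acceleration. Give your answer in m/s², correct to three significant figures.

2.39

ω = 8.27 rad/s
x(θ) = r cosθ + √(L² − r² sin²θ); with ω constant, a = ω²·d²x/dθ².
d²x/dθ² = −r cosθ − r²(cos2θ)/√u − r⁴ sin²2θ/(4u^{3/2}),  u = L² − r² sin²θ = 0.13912 m².
Substituting r = 0.0782 m, L = 0.3788 m, θ = 57.7°: d²x/dθ² = -0.034901 m.
a = ω²·d²x/dθ² = (8.27)²·(-0.034901) = -2.387 m/s²;  |a| = 2.387 m/s².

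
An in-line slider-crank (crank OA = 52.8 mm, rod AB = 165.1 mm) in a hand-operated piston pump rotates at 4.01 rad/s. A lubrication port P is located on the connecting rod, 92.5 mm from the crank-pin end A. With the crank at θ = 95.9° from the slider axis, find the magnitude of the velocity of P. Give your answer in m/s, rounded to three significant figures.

0.207

ω = 4.01 rad/s.  Crank-pin speed |V_A| = rω = 0.21173 m/s, perpendicular to OA.
Rod angle: sinφ = −(r/L) sinθ ⇒ φ = -18.549°; ω_rod = −rω cosθ/√(L²−r²sin²θ) = +0.13905 rad/s.
V_P = V_A + ω_rod × AP, with AP = 0.0925 m along the rod.
Components: V_Px = −rω sinθ − a·ω_rod·sinφ = -0.20651 m/s;  V_Py = rω cosθ + a·ω_rod·cosφ = -0.0095704 m/s.
|V_P| = √(V_Px² + V_Py²) = 0.20674 m/s.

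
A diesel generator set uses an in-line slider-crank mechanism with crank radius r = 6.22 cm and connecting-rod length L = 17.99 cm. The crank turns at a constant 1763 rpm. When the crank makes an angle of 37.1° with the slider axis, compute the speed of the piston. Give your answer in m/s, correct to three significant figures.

8.88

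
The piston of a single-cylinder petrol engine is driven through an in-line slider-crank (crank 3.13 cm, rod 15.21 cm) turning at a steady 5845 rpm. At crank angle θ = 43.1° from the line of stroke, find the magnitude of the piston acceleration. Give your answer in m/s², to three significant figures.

8750

ω = 2π·5845/60 = 612.1 rad/s
x(θ) = r cosθ + √(L² − r² sin²θ); with ω constant, a = ω²·d²x/dθ².
d²x/dθ² = −r cosθ − r²(cos2θ)/√u − r⁴ sin²2θ/(4u^{3/2}),  u = L² − r² sin²θ = 0.022677 m².
Substituting r = 0.0313 m, L = 0.1521 m, θ = 43.1°: d²x/dθ² = -0.023355 m.
a = ω²·d²x/dθ² = (612.1)²·(-0.023355) = -8750 m/s²;  |a| = 8750 m/s².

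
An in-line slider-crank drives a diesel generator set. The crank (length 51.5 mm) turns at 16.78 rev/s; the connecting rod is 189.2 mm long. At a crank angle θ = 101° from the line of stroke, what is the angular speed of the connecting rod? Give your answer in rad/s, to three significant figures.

ω = 105.4 rad/s (converted from 16.78 rev/s).
The rod makes angle φ with the slider axis where L sinφ = r sinθ; differentiating, L cosφ·φ̇ = r ω cosθ.
L cosφ = √(L² − r² sin²θ) = 0.18232 m.
|ω_rod| = r ω |cosθ| / √(L² − r² sin²θ) = 0.0515·105.4·0.19081/0.18232 = 5.6825 rad/s.

5.68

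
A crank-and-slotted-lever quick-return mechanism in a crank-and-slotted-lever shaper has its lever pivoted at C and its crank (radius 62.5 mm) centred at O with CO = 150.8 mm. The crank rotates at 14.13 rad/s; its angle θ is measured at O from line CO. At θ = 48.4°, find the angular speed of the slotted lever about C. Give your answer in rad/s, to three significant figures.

3.67

ω = 14.13 rad/s
Crank pin A relative to C: A = (d + r cosθ, r sinθ); lever angle φ = atan2(r sinθ, d + r cosθ).
Differentiating tanφ: φ̇ = rω(d cosθ + r)/(d² + r² + 2dr cosθ).
d² + r² + 2dr cosθ = |CA|² = 0.0391619 m²;  d cosθ + r = +0.16262 m.
|ω_lever| = |0.0625·14.13·+0.16262| / 0.0391619 = 3.6672 rad/s.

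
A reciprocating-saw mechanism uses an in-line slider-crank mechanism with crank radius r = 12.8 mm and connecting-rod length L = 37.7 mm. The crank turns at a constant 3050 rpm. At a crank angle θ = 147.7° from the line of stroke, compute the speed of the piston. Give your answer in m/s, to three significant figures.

1.55

ω = 2π·3050/60 = 319.4 rad/s
For an in-line slider-crank, x = r cosθ + √(L² − r² sin²θ), so v = −rω sinθ·[1 + r cosθ/√(L² − r² sin²θ)].
With r = 0.0128 m, L = 0.0377 m, θ = 147.7°: √(L² − r² sin²θ) = 0.037074 m.
v = −0.0128·319.4·0.53435·[1 + 0.0128·-0.84526/0.037074] = -1.5471 m/s.
|v| = 1.5471 m/s.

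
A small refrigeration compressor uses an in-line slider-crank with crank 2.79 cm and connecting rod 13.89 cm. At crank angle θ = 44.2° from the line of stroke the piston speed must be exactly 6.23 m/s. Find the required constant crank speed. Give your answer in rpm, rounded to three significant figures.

2670

For an in-line slider-crank, |v_piston| = rω|sinθ|·[1 + r cosθ/√(L² − r² sin²θ)].
With r = 0.0279 m, L = 0.1389 m, θ = 44.2°: the bracketed kinematic factor |dx/dθ| = 0.02228 m.
ω = v/|dx/dθ| = 6.23/0.02228 = 279.63 rad/s.
N = 60ω/(2π) = 2670.2 rpm.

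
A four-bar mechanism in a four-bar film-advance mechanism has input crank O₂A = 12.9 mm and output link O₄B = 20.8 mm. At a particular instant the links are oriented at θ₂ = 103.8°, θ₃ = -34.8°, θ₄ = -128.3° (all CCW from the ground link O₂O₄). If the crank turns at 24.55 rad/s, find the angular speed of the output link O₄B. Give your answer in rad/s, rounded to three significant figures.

10.1

ω₂ = 24.55 rad/s
Differentiating the loop-closure r₂e^{iθ₂}+r₃e^{iθ₃}=r₁+r₄e^{iθ₄} gives r₂ω₂e^{iθ₂}+r₃ω₃e^{iθ₃}=r₄ω₄e^{iθ₄}.
Eliminating the other unknown: ω₄ = r₂ω₂ sin(θ₂−θ₃) / [r₄ sin(θ₄−θ₃)].
Numerator sine = +0.66131; denominator sine = -0.99813.
Result = 0.0129·24.55·(+0.66131) / (0.0208·(-0.99813)) = -10.088 rad/s; magnitude 10.088 rad/s.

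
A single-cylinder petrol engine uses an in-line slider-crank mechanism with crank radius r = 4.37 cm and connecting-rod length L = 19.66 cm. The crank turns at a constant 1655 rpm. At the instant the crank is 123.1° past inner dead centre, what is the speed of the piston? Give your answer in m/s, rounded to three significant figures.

ω = 2π·1655/60 = 173.3 rad/s
For an in-line slider-crank, x = r cosθ + √(L² − r² sin²θ), so v = −rω sinθ·[1 + r cosθ/√(L² − r² sin²θ)].
With r = 0.0437 m, L = 0.1966 m, θ = 123.1°: √(L² − r² sin²θ) = 0.19316 m.
v = −0.0437·173.3·0.83772·[1 + 0.0437·-0.54610/0.19316] = -5.5608 m/s.
|v| = 5.5608 m/s.

5.56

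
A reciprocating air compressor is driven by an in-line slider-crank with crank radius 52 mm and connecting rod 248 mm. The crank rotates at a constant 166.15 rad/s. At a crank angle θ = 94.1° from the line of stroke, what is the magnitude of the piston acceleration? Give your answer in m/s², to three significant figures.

407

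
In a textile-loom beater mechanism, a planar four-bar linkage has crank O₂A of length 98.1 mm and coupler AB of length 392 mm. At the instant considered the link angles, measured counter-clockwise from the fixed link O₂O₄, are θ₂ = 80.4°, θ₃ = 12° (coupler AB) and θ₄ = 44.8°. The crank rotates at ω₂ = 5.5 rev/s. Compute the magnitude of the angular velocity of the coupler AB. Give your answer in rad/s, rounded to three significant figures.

ω₂ = 34.56 rad/s (from 5.5 rev/s).
Differentiating the loop-closure r₂e^{iθ₂}+r₃e^{iθ₃}=r₁+r₄e^{iθ₄} gives r₂ω₂e^{iθ₂}+r₃ω₃e^{iθ₃}=r₄ω₄e^{iθ₄}.
Eliminating the other unknown: ω₃ = r₂ω₂ sin(θ₄−θ₂) / [r₃ sin(θ₃−θ₄)].
Numerator sine = -0.58212; denominator sine = -0.54171.
Result = 0.0981·34.56·(-0.58212) / (0.392·(-0.54171)) = +9.2934 rad/s; magnitude 9.2934 rad/s.

9.29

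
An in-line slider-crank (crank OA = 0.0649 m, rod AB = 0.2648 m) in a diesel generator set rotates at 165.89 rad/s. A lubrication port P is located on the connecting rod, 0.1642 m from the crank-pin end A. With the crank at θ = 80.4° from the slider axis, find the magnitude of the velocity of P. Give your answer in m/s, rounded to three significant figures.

ω = 165.9 rad/s.  Crank-pin speed |V_A| = rω = 10.766 m/s, perpendicular to OA.
Rod angle: sinφ = −(r/L) sinθ ⇒ φ = -13.984°; ω_rod = −rω cosθ/√(L²−r²sin²θ) = -6.9876 rad/s.
V_P = V_A + ω_rod × AP, with AP = 0.1642 m along the rod.
Components: V_Px = −rω sinθ − a·ω_rod·sinφ = -10.893 m/s;  V_Py = rω cosθ + a·ω_rod·cosφ = +0.68212 m/s.
|V_P| = √(V_Px² + V_Py²) = 10.914 m/s.

10.9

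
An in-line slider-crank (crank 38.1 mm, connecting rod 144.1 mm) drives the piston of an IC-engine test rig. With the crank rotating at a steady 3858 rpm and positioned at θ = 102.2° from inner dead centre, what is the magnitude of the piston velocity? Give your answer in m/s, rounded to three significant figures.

ω = 2π·3858/60 = 404 rad/s
For an in-line slider-crank, x = r cosθ + √(L² − r² sin²θ), so v = −rω sinθ·[1 + r cosθ/√(L² − r² sin²θ)].
With r = 0.0381 m, L = 0.1441 m, θ = 102.2°: √(L² − r² sin²θ) = 0.1392 m.
v = −0.0381·404·0.97742·[1 + 0.0381·-0.21132/0.1392] = -14.175 m/s.
|v| = 14.175 m/s.

14.2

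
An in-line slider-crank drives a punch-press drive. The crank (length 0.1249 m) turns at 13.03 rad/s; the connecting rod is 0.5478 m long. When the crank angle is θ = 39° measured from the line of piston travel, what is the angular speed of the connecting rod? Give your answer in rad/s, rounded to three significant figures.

ω = 13.03 rad/s
The rod makes angle φ with the slider axis where L sinφ = r sinθ; differentiating, L cosφ·φ̇ = r ω cosθ.
L cosφ = √(L² − r² sin²θ) = 0.54213 m.
|ω_rod| = r ω |cosθ| / √(L² − r² sin²θ) = 0.1249·13.03·0.77715/0.54213 = 2.3329 rad/s.

2.33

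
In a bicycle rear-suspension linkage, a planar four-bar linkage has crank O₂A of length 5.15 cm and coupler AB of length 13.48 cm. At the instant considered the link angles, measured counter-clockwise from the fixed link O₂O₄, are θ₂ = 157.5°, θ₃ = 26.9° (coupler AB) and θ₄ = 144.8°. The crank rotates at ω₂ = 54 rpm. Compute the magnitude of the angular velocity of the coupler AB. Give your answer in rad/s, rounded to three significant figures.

ω₂ = 5.655 rad/s (from 54 rpm).
Differentiating the loop-closure r₂e^{iθ₂}+r₃e^{iθ₃}=r₁+r₄e^{iθ₄} gives r₂ω₂e^{iθ₂}+r₃ω₃e^{iθ₃}=r₄ω₄e^{iθ₄}.
Eliminating the other unknown: ω₃ = r₂ω₂ sin(θ₄−θ₂) / [r₃ sin(θ₃−θ₄)].
Numerator sine = -0.21985; denominator sine = -0.88377.
Result = 0.0515·5.655·(-0.21985) / (0.1348·(-0.88377)) = +0.53743 rad/s; magnitude 0.53743 rad/s.

0.537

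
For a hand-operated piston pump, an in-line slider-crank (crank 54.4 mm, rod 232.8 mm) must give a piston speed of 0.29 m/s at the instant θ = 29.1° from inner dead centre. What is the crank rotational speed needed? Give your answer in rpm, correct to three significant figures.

For an in-line slider-crank, |v_piston| = rω|sinθ|·[1 + r cosθ/√(L² − r² sin²θ)].
With r = 0.0544 m, L = 0.2328 m, θ = 29.1°: the bracketed kinematic factor |dx/dθ| = 0.031894 m.
ω = v/|dx/dθ| = 0.29/0.031894 = 9.0927 rad/s.
N = 60ω/(2π) = 86.829 rpm.

86.8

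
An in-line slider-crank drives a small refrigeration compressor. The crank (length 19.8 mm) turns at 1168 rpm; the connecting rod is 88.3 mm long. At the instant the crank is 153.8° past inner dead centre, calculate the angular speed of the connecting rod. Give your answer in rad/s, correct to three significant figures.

24.7

ω = 122.3 rad/s (converted from 1168 rpm).
The rod makes angle φ with the slider axis where L sinφ = r sinθ; differentiating, L cosφ·φ̇ = r ω cosθ.
L cosφ = √(L² − r² sin²θ) = 0.087866 m.
|ω_rod| = r ω |cosθ| / √(L² − r² sin²θ) = 0.0198·122.3·0.89726/0.087866 = 24.73 rad/s.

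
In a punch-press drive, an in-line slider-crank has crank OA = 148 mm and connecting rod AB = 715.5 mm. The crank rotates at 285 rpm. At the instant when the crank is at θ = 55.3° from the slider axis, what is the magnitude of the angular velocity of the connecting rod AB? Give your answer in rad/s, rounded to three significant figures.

3.57

ω = 29.85 rad/s (converted from 285 rpm).
The rod makes angle φ with the slider axis where L sinφ = r sinθ; differentiating, L cosφ·φ̇ = r ω cosθ.
L cosφ = √(L² − r² sin²θ) = 0.70508 m.
|ω_rod| = r ω |cosθ| / √(L² − r² sin²θ) = 0.148·29.85·0.56928/0.70508 = 3.5663 rad/s.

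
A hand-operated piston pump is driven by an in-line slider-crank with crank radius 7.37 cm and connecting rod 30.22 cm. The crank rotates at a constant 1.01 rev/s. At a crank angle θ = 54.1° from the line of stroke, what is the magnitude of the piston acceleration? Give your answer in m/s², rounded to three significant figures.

1.52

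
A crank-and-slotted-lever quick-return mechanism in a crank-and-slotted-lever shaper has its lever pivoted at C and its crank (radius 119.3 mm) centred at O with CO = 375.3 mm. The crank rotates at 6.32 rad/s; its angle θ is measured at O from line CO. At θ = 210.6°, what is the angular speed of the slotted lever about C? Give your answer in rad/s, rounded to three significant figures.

ω = 6.32 rad/s
Crank pin A relative to C: A = (d + r cosθ, r sinθ); lever angle φ = atan2(r sinθ, d + r cosθ).
Differentiating tanφ: φ̇ = rω(d cosθ + r)/(d² + r² + 2dr cosθ).
d² + r² + 2dr cosθ = |CA|² = 0.0780061 m²;  d cosθ + r = -0.20374 m.
|ω_lever| = |0.1193·6.32·-0.20374| / 0.0780061 = 1.9692 rad/s.

1.97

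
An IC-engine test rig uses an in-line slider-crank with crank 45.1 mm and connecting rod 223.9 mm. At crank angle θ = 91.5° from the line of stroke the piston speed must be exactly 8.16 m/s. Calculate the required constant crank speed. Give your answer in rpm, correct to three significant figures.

For an in-line slider-crank, |v_piston| = rω|sinθ|·[1 + r cosθ/√(L² − r² sin²θ)].
With r = 0.0451 m, L = 0.2239 m, θ = 91.5°: the bracketed kinematic factor |dx/dθ| = 0.044842 m.
ω = v/|dx/dθ| = 8.16/0.044842 = 181.97 rad/s.
N = 60ω/(2π) = 1737.7 rpm.

1740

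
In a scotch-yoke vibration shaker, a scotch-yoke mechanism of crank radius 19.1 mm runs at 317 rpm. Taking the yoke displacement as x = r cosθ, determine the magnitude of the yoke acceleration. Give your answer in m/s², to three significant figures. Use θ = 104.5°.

ω = 33.2 rad/s (from 317 rpm).
x = r cosθ ⇒ ẍ = −rω² cosθ (ω constant).
|a| = rω²|cosθ| = 0.0191·(33.2)²·|cos 104.5°| = 5.27 m/s².

5.27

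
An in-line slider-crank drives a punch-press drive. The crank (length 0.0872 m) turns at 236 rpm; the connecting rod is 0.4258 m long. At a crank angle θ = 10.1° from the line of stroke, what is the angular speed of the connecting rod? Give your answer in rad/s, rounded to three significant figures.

ω = 24.71 rad/s (converted from 236 rpm).
The rod makes angle φ with the slider axis where L sinφ = r sinθ; differentiating, L cosφ·φ̇ = r ω cosθ.
L cosφ = √(L² − r² sin²θ) = 0.42553 m.
|ω_rod| = r ω |cosθ| / √(L² − r² sin²θ) = 0.0872·24.71·0.98450/0.42553 = 4.986 rad/s.

4.99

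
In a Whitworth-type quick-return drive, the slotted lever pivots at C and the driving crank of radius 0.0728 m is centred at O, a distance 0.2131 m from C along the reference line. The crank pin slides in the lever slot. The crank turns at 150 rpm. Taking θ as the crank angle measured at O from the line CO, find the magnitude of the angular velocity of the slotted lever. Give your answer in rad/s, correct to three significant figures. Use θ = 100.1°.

0.895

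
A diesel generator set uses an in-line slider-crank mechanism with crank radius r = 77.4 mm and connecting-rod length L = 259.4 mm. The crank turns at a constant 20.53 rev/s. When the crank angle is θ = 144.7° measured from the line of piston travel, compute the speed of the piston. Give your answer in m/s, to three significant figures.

ω = 2π·20.5 = 129 rad/s
For an in-line slider-crank, x = r cosθ + √(L² − r² sin²θ), so v = −rω sinθ·[1 + r cosθ/√(L² − r² sin²θ)].
With r = 0.0774 m, L = 0.2594 m, θ = 144.7°: √(L² − r² sin²θ) = 0.25552 m.
v = −0.0774·129·0.57786·[1 + 0.0774·-0.81614/0.25552] = -4.3431 m/s.
|v| = 4.3431 m/s.

4.34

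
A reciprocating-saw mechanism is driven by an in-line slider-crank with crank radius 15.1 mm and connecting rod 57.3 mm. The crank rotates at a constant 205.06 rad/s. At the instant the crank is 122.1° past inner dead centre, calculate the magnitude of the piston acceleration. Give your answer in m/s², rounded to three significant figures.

410

ω = 205.1 rad/s
x(θ) = r cosθ + √(L² − r² sin²θ); with ω constant, a = ω²·d²x/dθ².
d²x/dθ² = −r cosθ − r²(cos2θ)/√u − r⁴ sin²2θ/(4u^{3/2}),  u = L² − r² sin²θ = 0.00311967 m².
Substituting r = 0.0151 m, L = 0.0573 m, θ = 122.1°: d²x/dθ² = +0.0097404 m.
a = ω²·d²x/dθ² = (205.1)²·(+0.0097404) = +409.58 m/s²;  |a| = 409.58 m/s².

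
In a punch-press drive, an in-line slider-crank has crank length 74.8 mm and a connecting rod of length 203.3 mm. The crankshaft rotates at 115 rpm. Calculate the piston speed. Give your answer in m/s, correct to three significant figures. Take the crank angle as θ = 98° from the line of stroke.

0.843

ω = 2π·115/60 = 12.04 rad/s
For an in-line slider-crank, x = r cosθ + √(L² − r² sin²θ), so v = −rω sinθ·[1 + r cosθ/√(L² − r² sin²θ)].
With r = 0.0748 m, L = 0.2033 m, θ = 98°: √(L² − r² sin²θ) = 0.18933 m.
v = −0.0748·12.04·0.99027·[1 + 0.0748·-0.13917/0.18933] = -0.84298 m/s.
|v| = 0.84298 m/s.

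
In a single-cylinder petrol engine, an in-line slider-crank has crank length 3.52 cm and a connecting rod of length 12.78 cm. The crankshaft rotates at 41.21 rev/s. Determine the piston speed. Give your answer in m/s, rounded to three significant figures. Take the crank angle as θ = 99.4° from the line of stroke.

ω = 2π·41.2 = 258.9 rad/s
For an in-line slider-crank, x = r cosθ + √(L² − r² sin²θ), so v = −rω sinθ·[1 + r cosθ/√(L² − r² sin²θ)].
With r = 0.0352 m, L = 0.1278 m, θ = 99.4°: √(L² − r² sin²θ) = 0.12299 m.
v = −0.0352·258.9·0.98657·[1 + 0.0352·-0.16333/0.12299] = -8.5716 m/s.
|v| = 8.5716 m/s.

8.57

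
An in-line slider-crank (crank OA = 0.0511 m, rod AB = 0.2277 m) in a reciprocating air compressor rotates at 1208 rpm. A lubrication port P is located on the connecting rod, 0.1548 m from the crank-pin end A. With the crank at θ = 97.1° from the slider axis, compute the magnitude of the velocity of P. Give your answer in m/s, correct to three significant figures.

ω = 126.5 rad/s.  Crank-pin speed |V_A| = rω = 6.4642 m/s, perpendicular to OA.
Rod angle: sinφ = −(r/L) sinθ ⇒ φ = -12.868°; ω_rod = −rω cosθ/√(L²−r²sin²θ) = +3.5993 rad/s.
V_P = V_A + ω_rod × AP, with AP = 0.1548 m along the rod.
Components: V_Px = −rω sinθ − a·ω_rod·sinφ = -6.2906 m/s;  V_Py = rω cosθ + a·ω_rod·cosφ = -0.2558 m/s.
|V_P| = √(V_Px² + V_Py²) = 6.2958 m/s.

6.30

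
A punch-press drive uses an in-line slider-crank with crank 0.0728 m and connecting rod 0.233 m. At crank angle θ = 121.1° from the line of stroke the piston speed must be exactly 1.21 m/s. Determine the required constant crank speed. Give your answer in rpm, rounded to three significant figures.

223

For an in-line slider-crank, |v_piston| = rω|sinθ|·[1 + r cosθ/√(L² − r² sin²θ)].
With r = 0.0728 m, L = 0.233 m, θ = 121.1°: the bracketed kinematic factor |dx/dθ| = 0.051895 m.
ω = v/|dx/dθ| = 1.21/0.051895 = 23.316 rad/s.
N = 60ω/(2π) = 222.65 rpm.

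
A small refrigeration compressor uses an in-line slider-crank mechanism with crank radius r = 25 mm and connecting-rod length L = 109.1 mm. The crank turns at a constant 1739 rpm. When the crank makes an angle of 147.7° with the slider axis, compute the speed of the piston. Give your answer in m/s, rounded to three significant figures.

1.96

ω = 2π·1739/60 = 182.1 rad/s
For an in-line slider-crank, x = r cosθ + √(L² − r² sin²θ), so v = −rω sinθ·[1 + r cosθ/√(L² − r² sin²θ)].
With r = 0.025 m, L = 0.1091 m, θ = 147.7°: √(L² − r² sin²θ) = 0.10828 m.
v = −0.025·182.1·0.53435·[1 + 0.025·-0.84526/0.10828] = -1.958 m/s.
|v| = 1.958 m/s.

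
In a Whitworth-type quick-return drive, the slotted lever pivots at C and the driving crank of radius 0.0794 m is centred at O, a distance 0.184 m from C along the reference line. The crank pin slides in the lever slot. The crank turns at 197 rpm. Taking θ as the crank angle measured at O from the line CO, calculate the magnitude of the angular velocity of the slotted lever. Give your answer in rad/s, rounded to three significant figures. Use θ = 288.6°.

ω = 20.63 rad/s (from 197 rpm).
Crank pin A relative to C: A = (d + r cosθ, r sinθ); lever angle φ = atan2(r sinθ, d + r cosθ).
Differentiating tanφ: φ̇ = rω(d cosθ + r)/(d² + r² + 2dr cosθ).
d² + r² + 2dr cosθ = |CA|² = 0.0494801 m²;  d cosθ + r = +0.13809 m.
|ω_lever| = |0.0794·20.63·+0.13809| / 0.0494801 = 4.5713 rad/s.

4.57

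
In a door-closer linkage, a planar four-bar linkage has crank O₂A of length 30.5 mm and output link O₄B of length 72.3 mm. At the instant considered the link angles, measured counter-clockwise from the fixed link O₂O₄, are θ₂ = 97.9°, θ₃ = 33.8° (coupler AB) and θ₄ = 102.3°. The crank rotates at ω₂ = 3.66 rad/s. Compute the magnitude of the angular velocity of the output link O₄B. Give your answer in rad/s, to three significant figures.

1.49

ω₂ = 3.66 rad/s
Differentiating the loop-closure r₂e^{iθ₂}+r₃e^{iθ₃}=r₁+r₄e^{iθ₄} gives r₂ω₂e^{iθ₂}+r₃ω₃e^{iθ₃}=r₄ω₄e^{iθ₄}.
Eliminating the other unknown: ω₄ = r₂ω₂ sin(θ₂−θ₃) / [r₄ sin(θ₄−θ₃)].
Numerator sine = +0.89956; denominator sine = +0.93042.
Result = 0.0305·3.66·(+0.89956) / (0.0723·(+0.93042)) = +1.4928 rad/s; magnitude 1.4928 rad/s.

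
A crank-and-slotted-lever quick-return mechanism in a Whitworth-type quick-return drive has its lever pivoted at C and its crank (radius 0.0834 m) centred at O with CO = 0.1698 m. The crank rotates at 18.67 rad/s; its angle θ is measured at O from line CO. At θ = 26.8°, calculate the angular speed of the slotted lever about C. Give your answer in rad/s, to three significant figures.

ω = 18.67 rad/s
Crank pin A relative to C: A = (d + r cosθ, r sinθ); lever angle φ = atan2(r sinθ, d + r cosθ).
Differentiating tanφ: φ̇ = rω(d cosθ + r)/(d² + r² + 2dr cosθ).
d² + r² + 2dr cosθ = |CA|² = 0.061068 m²;  d cosθ + r = +0.23496 m.
|ω_lever| = |0.0834·18.67·+0.23496| / 0.061068 = 5.9909 rad/s.

5.99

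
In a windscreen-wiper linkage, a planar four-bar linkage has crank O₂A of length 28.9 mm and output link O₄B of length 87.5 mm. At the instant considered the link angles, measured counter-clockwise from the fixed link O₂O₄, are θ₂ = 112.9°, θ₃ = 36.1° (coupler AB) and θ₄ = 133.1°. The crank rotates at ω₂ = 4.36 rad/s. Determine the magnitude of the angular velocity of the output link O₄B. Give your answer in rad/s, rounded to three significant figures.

1.41

ω₂ = 4.36 rad/s
Differentiating the loop-closure r₂e^{iθ₂}+r₃e^{iθ₃}=r₁+r₄e^{iθ₄} gives r₂ω₂e^{iθ₂}+r₃ω₃e^{iθ₃}=r₄ω₄e^{iθ₄}.
Eliminating the other unknown: ω₄ = r₂ω₂ sin(θ₂−θ₃) / [r₄ sin(θ₄−θ₃)].
Numerator sine = +0.97358; denominator sine = +0.99255.
Result = 0.0289·4.36·(+0.97358) / (0.0875·(+0.99255)) = +1.4125 rad/s; magnitude 1.4125 rad/s.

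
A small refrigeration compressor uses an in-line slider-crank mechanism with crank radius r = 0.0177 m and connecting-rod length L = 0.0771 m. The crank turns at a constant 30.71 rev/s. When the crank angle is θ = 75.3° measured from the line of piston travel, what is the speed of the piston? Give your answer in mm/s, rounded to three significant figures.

ω = 2π·30.7 = 193 rad/s
For an in-line slider-crank, x = r cosθ + √(L² − r² sin²θ), so v = −rω sinθ·[1 + r cosθ/√(L² − r² sin²θ)].
With r = 0.0177 m, L = 0.0771 m, θ = 75.3°: √(L² − r² sin²θ) = 0.075175 m.
v = −0.0177·193·0.96727·[1 + 0.0177·0.25376/0.075175] = -3.5009 m/s.
|v| = 3.5009 m/s = 3500.9 mm/s.

3500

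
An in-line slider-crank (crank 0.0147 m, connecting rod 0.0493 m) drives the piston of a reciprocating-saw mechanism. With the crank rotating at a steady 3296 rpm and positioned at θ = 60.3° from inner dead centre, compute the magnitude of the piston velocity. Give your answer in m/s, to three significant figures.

ω = 2π·3296/60 = 345.2 rad/s
For an in-line slider-crank, x = r cosθ + √(L² − r² sin²θ), so v = −rω sinθ·[1 + r cosθ/√(L² − r² sin²θ)].
With r = 0.0147 m, L = 0.0493 m, θ = 60.3°: √(L² − r² sin²θ) = 0.047618 m.
v = −0.0147·345.2·0.86863·[1 + 0.0147·0.49546/0.047618] = -5.0814 m/s.
|v| = 5.0814 m/s.

5.08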